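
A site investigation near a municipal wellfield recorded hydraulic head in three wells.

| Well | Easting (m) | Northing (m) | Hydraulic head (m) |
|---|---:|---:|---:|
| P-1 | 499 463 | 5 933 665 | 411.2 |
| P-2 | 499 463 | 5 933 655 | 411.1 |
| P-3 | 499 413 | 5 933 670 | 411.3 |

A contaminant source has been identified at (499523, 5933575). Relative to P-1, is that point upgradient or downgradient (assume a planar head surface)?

Differences from P-1: to P-2 (Δx, Δy, Δh) = (0, -10, -0.1); to P-3 = (-50, 5, +0.1).
Determinant of the coordinate differences = 0·5 − (-50)·(-10) = -500.
∂h/∂x = [(-0.1)·5 − (+0.1)·(-10)] / -500 = -0.001000
∂h/∂y = [0·(+0.1) − (-50)·(-0.1)] / -500 = +0.010000
Head at (499523, 5933575) = 411.2 + (-0.001000)·(60) + (+0.010000)·(-90) = 410.24 m.
That is lower than the 411.2 m at P-1, so the point is downgradient.

downgradient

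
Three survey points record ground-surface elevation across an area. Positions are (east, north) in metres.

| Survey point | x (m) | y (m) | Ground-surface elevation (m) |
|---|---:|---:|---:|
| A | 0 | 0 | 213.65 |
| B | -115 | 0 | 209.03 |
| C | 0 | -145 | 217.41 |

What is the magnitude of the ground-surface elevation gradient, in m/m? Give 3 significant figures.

∂z/∂x = (209.03 − 213.65) / (-115 − 0) = +0.04017
∂z/∂y = (217.41 − 213.65) / (-145 − 0) = -0.02593
|∇f| = √(0.04017² + -0.02593²) = 0.04781 m/m

0.0478 m/m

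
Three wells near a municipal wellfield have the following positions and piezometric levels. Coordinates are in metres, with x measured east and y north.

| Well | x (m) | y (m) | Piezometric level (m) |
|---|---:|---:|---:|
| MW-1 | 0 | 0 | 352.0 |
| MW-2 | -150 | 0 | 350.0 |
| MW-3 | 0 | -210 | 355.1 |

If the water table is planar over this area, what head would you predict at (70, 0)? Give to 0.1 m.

352.9 m

∂h/∂x = (350.0 − 352.0) / (-150 − 0) = +0.01333
∂h/∂y = (355.1 − 352.0) / (-210 − 0) = -0.01476
h(70, 0) = 352.0 + (+0.01333)·(70) + (-0.01476)·(0) = 352.0 +0.933 -0.000 = 352.933 m.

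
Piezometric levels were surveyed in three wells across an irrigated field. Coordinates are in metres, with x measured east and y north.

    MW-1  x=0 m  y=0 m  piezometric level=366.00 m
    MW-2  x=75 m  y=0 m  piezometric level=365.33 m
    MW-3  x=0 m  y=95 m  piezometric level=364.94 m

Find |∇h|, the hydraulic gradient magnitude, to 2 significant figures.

0.014

∂h/∂x = (365.33 − 366.00) / (75 − 0) = -0.008933
∂h/∂y = (364.94 − 366.00) / (95 − 0) = -0.01116
|∇h| = √(-0.008933² + -0.01116²) = 0.01429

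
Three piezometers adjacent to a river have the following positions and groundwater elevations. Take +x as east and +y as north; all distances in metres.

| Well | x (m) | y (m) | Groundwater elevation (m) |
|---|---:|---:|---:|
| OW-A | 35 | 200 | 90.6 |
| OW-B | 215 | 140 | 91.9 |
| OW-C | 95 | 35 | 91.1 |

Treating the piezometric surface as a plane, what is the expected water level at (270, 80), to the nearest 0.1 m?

Three-point gradient (reference OW-A): Δ to OW-B = (180, -60, +1.3), Δ to OW-C = (60, -165, +0.5).
∂h/∂x = +0.007069, ∂h/∂y = -0.0004598 (det = -26100).
h(270, 80) = 90.6 + (+0.007069)·(235) + (-0.0004598)·(-120) = 90.6 +1.661 +0.055 = 92.316 m.

92.3 m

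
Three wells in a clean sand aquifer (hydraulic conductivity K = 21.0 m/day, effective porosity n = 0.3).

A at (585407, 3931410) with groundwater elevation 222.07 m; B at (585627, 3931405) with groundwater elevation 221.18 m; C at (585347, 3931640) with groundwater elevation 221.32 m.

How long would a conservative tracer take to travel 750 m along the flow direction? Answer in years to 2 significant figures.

Differences from A: to B (Δx, Δy, Δh) = (220, -5, -0.89); to C = (-60, 230, -0.75).
Determinant of the coordinate differences = 220·230 − (-60)·(-5) = 50300.
∂h/∂x = [(-0.89)·230 − (-0.75)·(-5)] / 50300 = -0.004144
∂h/∂y = [220·(-0.75) − (-60)·(-0.89)] / 50300 = -0.004342
|∇h| = √(-0.004144² + -0.004342²) = 0.006002
Seepage velocity v = K·i/n = 21.0 × 0.006002 / 0.3 = 0.4201 m/day.
t = 750 / 0.4201 = 1785 days = 4.89 years.

4.9 years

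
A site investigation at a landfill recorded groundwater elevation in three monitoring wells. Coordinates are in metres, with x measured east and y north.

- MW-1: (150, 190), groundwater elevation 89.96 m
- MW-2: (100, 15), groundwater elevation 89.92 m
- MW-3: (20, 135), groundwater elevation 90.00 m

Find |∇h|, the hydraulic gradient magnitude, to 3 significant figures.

Taking MW-1 as reference: MW-2−MW-1 = (-50, -175, -0.04); MW-3−MW-1 = (-130, -55, +0.04).
Determinant of the coordinate differences = (-50)·(-55) − (-130)·(-175) = -20000.
∂h/∂x = [(-0.04)·(-55) − (+0.04)·(-175)] / -20000 = -0.0004600
∂h/∂y = [(-50)·(+0.04) − (-130)·(-0.04)] / -20000 = +0.0003600
|∇h| = √(-0.0004600² + 0.0003600²) = 0.0005841

0.000584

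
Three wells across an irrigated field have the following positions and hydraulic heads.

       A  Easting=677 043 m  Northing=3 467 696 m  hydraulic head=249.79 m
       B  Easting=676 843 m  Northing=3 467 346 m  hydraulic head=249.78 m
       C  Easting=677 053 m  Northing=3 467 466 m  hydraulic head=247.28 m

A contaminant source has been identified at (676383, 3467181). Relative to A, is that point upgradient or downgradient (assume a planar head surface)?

upgradient

Taking A as reference: B−A = (-200, -350, -0.01); C−A = (10, -230, -2.51).
Solve a·Δx + b·Δy = Δh: det = (-200)·(-230) − 10·(-350) = 49500.
∂h/∂x = [(-0.01)·(-230) − (-2.51)·(-350)] / 49500 = -0.01770
∂h/∂y = [(-200)·(-2.51) − 10·(-0.01)] / 49500 = +0.01014
Head at (676383, 3467181) = 249.79 + (-0.01770)·(-660) + (+0.01014)·(-515) = 256.25 m.
That is higher than the 249.79 m at A, so the point is upgradient.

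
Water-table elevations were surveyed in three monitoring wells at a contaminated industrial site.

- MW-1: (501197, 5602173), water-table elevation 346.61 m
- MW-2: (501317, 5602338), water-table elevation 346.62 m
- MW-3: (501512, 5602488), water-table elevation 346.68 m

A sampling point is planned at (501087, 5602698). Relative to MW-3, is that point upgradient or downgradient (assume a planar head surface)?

downgradient

With h = a·x + b·y + c and MW-1 as origin, the differences give:
  120·a + 165·b = +0.01
  315·a + 315·b = +0.07
Eliminate b (×315 and ×165, subtract): -14175·a = -8.400 → a = ∂h/∂x = +0.0005926
Back-substitute: b = ∂h/∂y = -0.0003704.
Head at (501087, 5602698) = 346.61 + (+0.0005926)·(-110) + (-0.0003704)·(525) = 346.35 m.
That is lower than the 346.68 m at MW-3, so the point is downgradient.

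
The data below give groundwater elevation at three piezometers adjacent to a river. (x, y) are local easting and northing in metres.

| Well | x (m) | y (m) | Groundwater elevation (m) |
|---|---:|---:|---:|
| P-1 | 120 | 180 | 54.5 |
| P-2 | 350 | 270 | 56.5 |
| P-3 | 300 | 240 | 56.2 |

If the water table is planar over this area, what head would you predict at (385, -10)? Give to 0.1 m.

60.6 m

Differences from P-1: to P-2 (Δx, Δy, Δh) = (230, 90, +2.0); to P-3 = (180, 60, +1.7).
Solve a·Δx + b·Δy = Δh: det = 230·60 − 180·90 = -2400.
∂h/∂x = [(+2.0)·60 − (+1.7)·90] / -2400 = +0.01375
∂h/∂y = [230·(+1.7) − 180·(+2.0)] / -2400 = -0.01292
h(385, -10) = 54.5 + (+0.01375)·(265) + (-0.01292)·(-190) = 54.5 +3.644 +2.454 = 60.598 m.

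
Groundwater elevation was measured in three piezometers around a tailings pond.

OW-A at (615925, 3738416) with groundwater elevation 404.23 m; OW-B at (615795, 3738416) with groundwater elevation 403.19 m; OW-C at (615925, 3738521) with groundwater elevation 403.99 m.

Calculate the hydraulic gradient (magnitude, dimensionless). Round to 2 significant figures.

∂h/∂x = (403.19 − 404.23) / (615795 − 615925) = +0.008000
∂h/∂y = (403.99 − 404.23) / (3738521 − 3738416) = -0.002286
|∇h| = √(0.008000² + -0.002286²) = 0.00832

0.0083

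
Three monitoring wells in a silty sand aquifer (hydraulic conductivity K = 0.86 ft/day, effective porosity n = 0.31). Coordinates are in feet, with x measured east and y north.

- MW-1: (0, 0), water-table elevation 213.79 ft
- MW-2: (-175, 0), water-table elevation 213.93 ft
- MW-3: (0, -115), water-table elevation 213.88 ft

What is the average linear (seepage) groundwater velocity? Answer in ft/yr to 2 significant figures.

∂h/∂x = (213.93 − 213.79) / (-175 − 0) = -0.0008000
∂h/∂y = (213.88 − 213.79) / (-115 − 0) = -0.0007826
|∇h| = √(-0.0008000² + -0.0007826²) = 0.001119
Seepage velocity v = K·i/n = 0.86 × 0.001119 / 0.31 = 0.003104 ft/day = 1.134 ft/yr.

1.1 ft/yr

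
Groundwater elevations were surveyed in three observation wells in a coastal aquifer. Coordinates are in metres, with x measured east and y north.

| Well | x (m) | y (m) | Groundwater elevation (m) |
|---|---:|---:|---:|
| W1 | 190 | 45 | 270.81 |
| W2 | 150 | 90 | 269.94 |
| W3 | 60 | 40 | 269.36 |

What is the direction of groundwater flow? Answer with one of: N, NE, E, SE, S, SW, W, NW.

Taking W1 as reference: W2−W1 = (-40, 45, -0.87); W3−W1 = (-130, -5, -1.45).
Determinant of the coordinate differences = (-40)·(-5) − (-130)·45 = 6050.
∂h/∂x = [(-0.87)·(-5) − (-1.45)·45] / 6050 = +0.01150
∂h/∂y = [(-40)·(-1.45) − (-130)·(-0.87)] / 6050 = -0.009107
Flow = −∇h = (-0.01150 east, +0.009107 north), which points northwest.

NW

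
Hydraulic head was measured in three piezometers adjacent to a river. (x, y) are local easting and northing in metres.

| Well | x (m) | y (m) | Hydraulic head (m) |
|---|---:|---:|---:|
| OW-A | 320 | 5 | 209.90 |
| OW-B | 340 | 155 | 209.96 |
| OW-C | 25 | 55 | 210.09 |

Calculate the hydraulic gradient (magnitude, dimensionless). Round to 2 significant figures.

Three-point gradient (reference OW-A): Δ to OW-B = (20, 150, +0.06), Δ to OW-C = (-295, 50, +0.19).
∂h/∂x = -0.0005635, ∂h/∂y = +0.0004751 (det = 45250).
|∇h| = √(-0.0005635² + 0.0004751²) = 0.0007371

0.00074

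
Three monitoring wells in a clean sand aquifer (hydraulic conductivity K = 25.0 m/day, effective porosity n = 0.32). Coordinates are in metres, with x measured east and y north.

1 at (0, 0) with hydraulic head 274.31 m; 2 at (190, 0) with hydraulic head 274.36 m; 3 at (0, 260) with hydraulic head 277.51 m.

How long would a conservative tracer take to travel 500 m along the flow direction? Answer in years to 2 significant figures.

∂h/∂x = (274.36 − 274.31) / (190 − 0) = +0.0002632
∂h/∂y = (277.51 − 274.31) / (260 − 0) = +0.01231
|∇h| = √(0.0002632² + 0.01231²) = 0.01231
Seepage velocity v = K·i/n = 25.0 × 0.01231 / 0.32 = 0.9617 m/day.
t = 500 / 0.9617 = 519.9 days = 1.42 years.

1.4 years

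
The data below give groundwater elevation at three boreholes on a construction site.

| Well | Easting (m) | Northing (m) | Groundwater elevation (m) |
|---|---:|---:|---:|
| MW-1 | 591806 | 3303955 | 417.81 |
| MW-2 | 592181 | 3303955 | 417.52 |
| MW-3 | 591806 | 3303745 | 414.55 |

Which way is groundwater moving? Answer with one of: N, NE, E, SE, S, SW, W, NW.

∂h/∂x = (417.52 − 417.81) / (592181 − 591806) = -0.0007733
∂h/∂y = (414.55 − 417.81) / (3303745 − 3303955) = +0.01552
Flow = −∇h = (+0.0007733 east, -0.01552 north), which points south.

S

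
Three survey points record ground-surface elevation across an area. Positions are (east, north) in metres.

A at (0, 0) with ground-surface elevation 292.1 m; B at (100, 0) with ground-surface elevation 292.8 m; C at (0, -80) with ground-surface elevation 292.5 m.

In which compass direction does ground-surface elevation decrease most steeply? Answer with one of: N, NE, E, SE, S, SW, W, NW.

NW

∂z/∂x = (292.8 − 292.1) / (100 − 0) = +0.007000
∂z/∂y = (292.5 − 292.1) / (-80 − 0) = -0.005000
Steepest decrease is along −∇f = (-0.007000 E, +0.005000 N) → northwest.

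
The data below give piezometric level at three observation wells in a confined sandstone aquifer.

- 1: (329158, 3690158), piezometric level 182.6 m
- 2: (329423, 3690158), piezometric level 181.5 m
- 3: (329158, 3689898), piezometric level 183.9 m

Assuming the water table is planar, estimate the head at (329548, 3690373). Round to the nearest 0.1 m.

179.9 m

∂h/∂x = (181.5 − 182.6) / (329423 − 329158) = -0.004151
∂h/∂y = (183.9 − 182.6) / (3689898 − 3690158) = -0.005000
h(329548, 3690373) = 182.6 + (-0.004151)·(390) + (-0.005000)·(215) = 182.6 -1.619 -1.075 = 179.906 m.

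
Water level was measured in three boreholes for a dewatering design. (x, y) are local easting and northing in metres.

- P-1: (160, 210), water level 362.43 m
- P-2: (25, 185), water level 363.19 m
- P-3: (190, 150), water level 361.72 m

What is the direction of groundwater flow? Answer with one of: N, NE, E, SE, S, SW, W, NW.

Taking P-1 as reference: P-2−P-1 = (-135, -25, +0.76); P-3−P-1 = (30, -60, -0.71).
Determinant of the coordinate differences = (-135)·(-60) − 30·(-25) = 8850.
∂h/∂x = [(+0.76)·(-60) − (-0.71)·(-25)] / 8850 = -0.007158
∂h/∂y = [(-135)·(-0.71) − 30·(+0.76)] / 8850 = +0.008254
Flow = −∇h = (+0.007158 east, -0.008254 north), which points southeast.

SE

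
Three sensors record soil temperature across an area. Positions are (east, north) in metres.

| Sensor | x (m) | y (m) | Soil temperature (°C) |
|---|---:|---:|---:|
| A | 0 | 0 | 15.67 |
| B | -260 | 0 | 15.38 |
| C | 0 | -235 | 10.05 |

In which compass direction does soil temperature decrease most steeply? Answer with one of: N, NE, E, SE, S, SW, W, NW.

S

∂T/∂x = (15.38 − 15.67) / (-260 − 0) = +0.001115
∂T/∂y = (10.05 − 15.67) / (-235 − 0) = +0.02391
Steepest decrease is along −∇f = (-0.001115 E, -0.02391 N) → south.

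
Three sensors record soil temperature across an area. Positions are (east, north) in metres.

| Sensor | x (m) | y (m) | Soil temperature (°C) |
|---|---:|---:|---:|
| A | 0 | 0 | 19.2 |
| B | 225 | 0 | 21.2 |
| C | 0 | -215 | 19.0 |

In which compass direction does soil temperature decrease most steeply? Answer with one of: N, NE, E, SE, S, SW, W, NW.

W

∂T/∂x = (21.2 − 19.2) / (225 − 0) = +0.008889
∂T/∂y = (19.0 − 19.2) / (-215 − 0) = +0.0009302
Steepest decrease is along −∇f = (-0.008889 E, -0.0009302 N) → west.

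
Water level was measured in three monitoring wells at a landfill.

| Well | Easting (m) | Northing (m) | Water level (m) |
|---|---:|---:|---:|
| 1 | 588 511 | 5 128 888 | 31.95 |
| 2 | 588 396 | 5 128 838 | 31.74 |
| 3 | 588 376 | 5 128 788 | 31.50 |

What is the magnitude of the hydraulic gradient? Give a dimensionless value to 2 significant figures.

With h = a·x + b·y + c and 1 as origin, the differences give:
  (-115)·a + (-50)·b = -0.21
  (-135)·a + (-100)·b = -0.45
Eliminate b (×(-100) and ×(-50), subtract): 4750·a = -1.500 → a = ∂h/∂x = -0.0003158
Back-substitute: b = ∂h/∂y = +0.004926.
|∇h| = √(-0.0003158² + 0.004926²) = 0.004936

0.0049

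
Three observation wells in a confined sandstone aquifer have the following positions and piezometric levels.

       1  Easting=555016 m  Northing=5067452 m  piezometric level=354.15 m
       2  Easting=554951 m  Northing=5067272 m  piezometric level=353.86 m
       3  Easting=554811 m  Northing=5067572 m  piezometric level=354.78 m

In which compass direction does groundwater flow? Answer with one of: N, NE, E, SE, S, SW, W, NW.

SE

Differences from 1: to 2 (Δx, Δy, Δh) = (-65, -180, -0.29); to 3 = (-205, 120, +0.63).
Solve a·Δx + b·Δy = Δh: det = (-65)·120 − (-205)·(-180) = -44700.
∂h/∂x = [(-0.29)·120 − (+0.63)·(-180)] / -44700 = -0.001758
∂h/∂y = [(-65)·(+0.63) − (-205)·(-0.29)] / -44700 = +0.002246
Flow = −∇h = (+0.001758 east, -0.002246 north), which points southeast.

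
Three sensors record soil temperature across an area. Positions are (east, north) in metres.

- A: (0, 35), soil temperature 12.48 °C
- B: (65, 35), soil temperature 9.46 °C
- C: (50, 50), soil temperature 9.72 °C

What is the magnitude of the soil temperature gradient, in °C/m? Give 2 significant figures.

0.055 °C/m

Differences from A: to B (Δx, Δy, Δh) = (65, 0, -3.02); to C = (50, 15, -2.76).
Solve a·Δx + b·Δy = ΔT: det = 65·15 − 50·0 = 975.
∂T/∂x = [(-3.02)·15 − (-2.76)·0] / 975 = -0.04646
∂T/∂y = [65·(-2.76) − 50·(-3.02)] / 975 = -0.02913
|∇f| = √(-0.04646² + -0.02913²) = 0.05484 °C/m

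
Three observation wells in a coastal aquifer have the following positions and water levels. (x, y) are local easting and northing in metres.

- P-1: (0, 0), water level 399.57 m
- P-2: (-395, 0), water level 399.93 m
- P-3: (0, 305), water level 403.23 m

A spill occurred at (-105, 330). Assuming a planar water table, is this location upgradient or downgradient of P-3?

∂h/∂x = (399.93 − 399.57) / (-395 − 0) = -0.0009114
∂h/∂y = (403.23 − 399.57) / (305 − 0) = +0.01200
Head at (-105, 330) = 399.57 + (-0.0009114)·(-105) + (+0.01200)·(330) = 403.63 m.
That is higher than the 403.23 m at P-3, so the point is upgradient.

upgradient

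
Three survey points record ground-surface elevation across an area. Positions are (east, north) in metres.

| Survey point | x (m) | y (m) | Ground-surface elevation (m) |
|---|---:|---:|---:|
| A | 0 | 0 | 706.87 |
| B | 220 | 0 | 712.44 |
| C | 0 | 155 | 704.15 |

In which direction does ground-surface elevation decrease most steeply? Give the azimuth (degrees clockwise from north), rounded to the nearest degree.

305°

∂z/∂x = (712.44 − 706.87) / (220 − 0) = +0.02532
∂z/∂y = (704.15 − 706.87) / (155 − 0) = -0.01755
Steepest decrease is along −∇f: components (-0.02532 E, +0.01755 N).
Azimuth = atan2(-0.02532, +0.01755) = 304.7° ≈ 305°.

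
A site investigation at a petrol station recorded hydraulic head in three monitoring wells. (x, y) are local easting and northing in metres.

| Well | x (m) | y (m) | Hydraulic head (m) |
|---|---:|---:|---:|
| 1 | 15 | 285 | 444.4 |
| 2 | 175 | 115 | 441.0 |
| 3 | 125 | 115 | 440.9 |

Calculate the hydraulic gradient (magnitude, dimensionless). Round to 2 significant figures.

0.022

Taking 1 as reference: 2−1 = (160, -170, -3.4); 3−1 = (110, -170, -3.5).
Solve a·Δx + b·Δy = Δh: det = 160·(-170) − 110·(-170) = -8500.
∂h/∂x = [(-3.4)·(-170) − (-3.5)·(-170)] / -8500 = +0.002000
∂h/∂y = [160·(-3.5) − 110·(-3.4)] / -8500 = +0.02188
|∇h| = √(0.002000² + 0.02188²) = 0.02197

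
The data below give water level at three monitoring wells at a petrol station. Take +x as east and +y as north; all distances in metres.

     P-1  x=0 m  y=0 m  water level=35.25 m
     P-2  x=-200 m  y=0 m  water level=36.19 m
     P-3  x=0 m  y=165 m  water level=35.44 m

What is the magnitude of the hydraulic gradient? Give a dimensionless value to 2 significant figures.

∂h/∂x = (36.19 − 35.25) / (-200 − 0) = -0.004700
∂h/∂y = (35.44 − 35.25) / (165 − 0) = +0.001152
|∇h| = √(-0.004700² + 0.001152²) = 0.004839

0.0048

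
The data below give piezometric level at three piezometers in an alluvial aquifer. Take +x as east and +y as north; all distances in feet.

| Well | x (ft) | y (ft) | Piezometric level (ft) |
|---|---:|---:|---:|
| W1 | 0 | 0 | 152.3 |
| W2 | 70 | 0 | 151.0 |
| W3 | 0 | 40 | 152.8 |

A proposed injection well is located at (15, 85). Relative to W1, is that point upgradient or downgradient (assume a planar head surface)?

upgradient

∂h/∂x = (151.0 − 152.3) / (70 − 0) = -0.01857
∂h/∂y = (152.8 − 152.3) / (40 − 0) = +0.01250
Head at (15, 85) = 152.3 + (-0.01857)·(15) + (+0.01250)·(85) = 153.08 ft.
That is higher than the 152.3 ft at W1, so the point is upgradient.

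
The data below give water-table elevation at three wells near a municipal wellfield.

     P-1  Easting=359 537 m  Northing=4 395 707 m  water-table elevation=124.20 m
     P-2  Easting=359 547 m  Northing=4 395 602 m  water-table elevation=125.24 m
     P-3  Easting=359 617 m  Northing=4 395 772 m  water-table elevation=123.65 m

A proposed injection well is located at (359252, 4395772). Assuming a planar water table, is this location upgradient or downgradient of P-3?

downgradient

Taking P-1 as reference: P-2−P-1 = (10, -105, +1.04); P-3−P-1 = (80, 65, -0.55).
Solve a·Δx + b·Δy = Δh: det = 10·65 − 80·(-105) = 9050.
∂h/∂x = [(+1.04)·65 − (-0.55)·(-105)] / 9050 = +0.001088
∂h/∂y = [10·(-0.55) − 80·(+1.04)] / 9050 = -0.009801
Head at (359252, 4395772) = 124.20 + (+0.001088)·(-285) + (-0.009801)·(65) = 123.25 m.
That is lower than the 123.65 m at P-3, so the point is downgradient.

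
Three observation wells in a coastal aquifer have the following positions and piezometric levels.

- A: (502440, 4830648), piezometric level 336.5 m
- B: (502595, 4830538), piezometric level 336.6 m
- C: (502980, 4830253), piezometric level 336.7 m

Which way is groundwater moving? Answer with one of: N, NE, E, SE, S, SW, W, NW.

Taking A as reference: B−A = (155, -110, +0.1); C−A = (540, -395, +0.2).
Determinant of the coordinate differences = 155·(-395) − 540·(-110) = -1825.
∂h/∂x = [(+0.1)·(-395) − (+0.2)·(-110)] / -1825 = +0.009589
∂h/∂y = [155·(+0.2) − 540·(+0.1)] / -1825 = +0.01260
Flow = −∇h = (-0.009589 east, -0.01260 north), which points southwest.

SW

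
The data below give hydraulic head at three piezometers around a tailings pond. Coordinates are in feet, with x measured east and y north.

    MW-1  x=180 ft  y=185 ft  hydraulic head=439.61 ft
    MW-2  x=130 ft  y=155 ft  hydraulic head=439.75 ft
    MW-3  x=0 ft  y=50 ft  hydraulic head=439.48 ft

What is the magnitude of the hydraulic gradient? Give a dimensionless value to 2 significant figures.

0.029

Differences from MW-1: to MW-2 (Δx, Δy, Δh) = (-50, -30, +0.14); to MW-3 = (-180, -135, -0.13).
Determinant of the coordinate differences = (-50)·(-135) − (-180)·(-30) = 1350.
∂h/∂x = [(+0.14)·(-135) − (-0.13)·(-30)] / 1350 = -0.01689
∂h/∂y = [(-50)·(-0.13) − (-180)·(+0.14)] / 1350 = +0.02348
|∇h| = √(-0.01689² + 0.02348²) = 0.02892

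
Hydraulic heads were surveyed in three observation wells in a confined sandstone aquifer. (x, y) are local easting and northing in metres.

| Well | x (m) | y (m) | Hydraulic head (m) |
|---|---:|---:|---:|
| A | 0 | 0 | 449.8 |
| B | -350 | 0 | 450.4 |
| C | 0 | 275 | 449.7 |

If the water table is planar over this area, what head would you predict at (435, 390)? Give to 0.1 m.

∂h/∂x = (450.4 − 449.8) / (-350 − 0) = -0.001714
∂h/∂y = (449.7 − 449.8) / (275 − 0) = -0.0003636
h(435, 390) = 449.8 + (-0.001714)·(435) + (-0.0003636)·(390) = 449.8 -0.746 -0.142 = 448.912 m.

448.9 m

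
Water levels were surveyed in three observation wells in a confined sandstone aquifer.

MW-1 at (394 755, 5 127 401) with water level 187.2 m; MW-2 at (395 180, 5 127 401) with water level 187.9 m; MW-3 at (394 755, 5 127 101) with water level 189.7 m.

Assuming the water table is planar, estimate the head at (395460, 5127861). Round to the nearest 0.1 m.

∂h/∂x = (187.9 − 187.2) / (395180 − 394755) = +0.001647
∂h/∂y = (189.7 − 187.2) / (5127101 − 5127401) = -0.008333
h(395460, 5127861) = 187.2 + (+0.001647)·(705) + (-0.008333)·(460) = 187.2 +1.161 -3.833 = 184.528 m.

184.5 m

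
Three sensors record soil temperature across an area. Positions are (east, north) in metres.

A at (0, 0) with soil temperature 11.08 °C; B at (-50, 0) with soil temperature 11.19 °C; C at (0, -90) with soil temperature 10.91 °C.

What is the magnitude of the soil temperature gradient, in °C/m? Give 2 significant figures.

∂T/∂x = (11.19 − 11.08) / (-50 − 0) = -0.002200
∂T/∂y = (10.91 − 11.08) / (-90 − 0) = +0.001889
|∇f| = √(-0.002200² + 0.001889²) = 0.0029 °C/m

0.0029 °C/m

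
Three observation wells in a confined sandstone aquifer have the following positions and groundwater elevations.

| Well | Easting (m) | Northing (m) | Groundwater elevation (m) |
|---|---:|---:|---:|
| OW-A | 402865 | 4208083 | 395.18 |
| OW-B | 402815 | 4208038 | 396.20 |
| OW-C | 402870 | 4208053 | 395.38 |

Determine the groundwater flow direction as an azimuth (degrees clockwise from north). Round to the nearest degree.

055°

Taking OW-A as reference: OW-B−OW-A = (-50, -45, +1.02); OW-C−OW-A = (5, -30, +0.20).
Solve a·Δx + b·Δy = Δh: det = (-50)·(-30) − 5·(-45) = 1725.
∂h/∂x = [(+1.02)·(-30) − (+0.20)·(-45)] / 1725 = -0.01252
∂h/∂y = [(-50)·(+0.20) − 5·(+1.02)] / 1725 = -0.008754
Flow direction (−∇h) has components (+0.01252 E, +0.008754 N).
Azimuth = atan2(E, N) = atan2(+0.01252, +0.008754) = 55.0° ≈ 055°.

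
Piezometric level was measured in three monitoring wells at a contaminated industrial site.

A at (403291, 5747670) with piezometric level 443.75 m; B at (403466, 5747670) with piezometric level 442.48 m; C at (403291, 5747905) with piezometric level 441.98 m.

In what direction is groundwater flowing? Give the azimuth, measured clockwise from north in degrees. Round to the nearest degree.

044°

∂h/∂x = (442.48 − 443.75) / (403466 − 403291) = -0.007257
∂h/∂y = (441.98 − 443.75) / (5747905 − 5747670) = -0.007532
Flow direction (−∇h) has components (+0.007257 E, +0.007532 N).
Azimuth = atan2(E, N) = atan2(+0.007257, +0.007532) = 43.9° ≈ 044°.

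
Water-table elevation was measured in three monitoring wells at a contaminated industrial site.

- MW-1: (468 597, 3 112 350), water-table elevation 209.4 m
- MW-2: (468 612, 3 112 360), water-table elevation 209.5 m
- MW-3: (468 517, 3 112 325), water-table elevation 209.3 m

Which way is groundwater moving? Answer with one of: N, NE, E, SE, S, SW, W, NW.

S

Three-point gradient (reference MW-1): Δ to MW-2 = (15, 10, +0.1), Δ to MW-3 = (-80, -25, -0.1).
∂h/∂x = -0.003529, ∂h/∂y = +0.01529 (det = 425).
Flow = −∇h = (+0.003529 east, -0.01529 north), which points south.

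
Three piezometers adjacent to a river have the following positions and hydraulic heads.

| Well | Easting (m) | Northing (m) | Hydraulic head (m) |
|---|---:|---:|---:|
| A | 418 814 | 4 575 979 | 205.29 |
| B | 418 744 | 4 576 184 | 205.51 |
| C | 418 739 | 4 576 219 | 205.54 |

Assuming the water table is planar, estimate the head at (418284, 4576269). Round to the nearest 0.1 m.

Three-point gradient (reference A): Δ to B = (-70, 205, +0.22), Δ to C = (-75, 240, +0.25).
∂h/∂x = -0.001088, ∂h/∂y = +0.0007018 (det = -1425).
h(418284, 4576269) = 205.29 + (-0.001088)·(-530) + (+0.0007018)·(290) = 205.29 +0.576 +0.204 = 206.070 m.

206.1 m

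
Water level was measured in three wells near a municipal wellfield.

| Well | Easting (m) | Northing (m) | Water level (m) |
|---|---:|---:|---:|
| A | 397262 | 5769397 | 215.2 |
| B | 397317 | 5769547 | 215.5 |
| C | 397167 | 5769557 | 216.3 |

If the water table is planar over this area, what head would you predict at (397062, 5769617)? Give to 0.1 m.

217.1 m

Three-point gradient (reference A): Δ to B = (55, 150, +0.3), Δ to C = (-95, 160, +1.1).
∂h/∂x = -0.005076, ∂h/∂y = +0.003861 (det = 23050).
h(397062, 5769617) = 215.2 + (-0.005076)·(-200) + (+0.003861)·(220) = 215.2 +1.015 +0.849 = 217.065 m.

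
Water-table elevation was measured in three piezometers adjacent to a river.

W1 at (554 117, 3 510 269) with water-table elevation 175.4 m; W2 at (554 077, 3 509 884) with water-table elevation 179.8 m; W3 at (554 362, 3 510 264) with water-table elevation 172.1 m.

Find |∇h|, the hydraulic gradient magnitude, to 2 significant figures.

Differences from W1: to W2 (Δx, Δy, Δh) = (-40, -385, +4.4); to W3 = (245, -5, -3.3).
Solve a·Δx + b·Δy = Δh: det = (-40)·(-5) − 245·(-385) = 94525.
∂h/∂x = [(+4.4)·(-5) − (-3.3)·(-385)] / 94525 = -0.01367
∂h/∂y = [(-40)·(-3.3) − 245·(+4.4)] / 94525 = -0.01001
|∇h| = √(-0.01367² + -0.01001²) = 0.01694

0.017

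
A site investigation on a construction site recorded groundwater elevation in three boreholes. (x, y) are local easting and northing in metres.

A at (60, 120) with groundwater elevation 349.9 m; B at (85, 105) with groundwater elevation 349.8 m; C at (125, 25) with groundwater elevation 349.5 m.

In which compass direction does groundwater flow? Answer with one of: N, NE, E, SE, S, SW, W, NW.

Three-point gradient (reference A): Δ to B = (25, -15, -0.1), Δ to C = (65, -95, -0.4).
∂h/∂x = -0.002500, ∂h/∂y = +0.002500 (det = -1400).
Flow = −∇h = (+0.002500 east, -0.002500 north), which points southeast.

SE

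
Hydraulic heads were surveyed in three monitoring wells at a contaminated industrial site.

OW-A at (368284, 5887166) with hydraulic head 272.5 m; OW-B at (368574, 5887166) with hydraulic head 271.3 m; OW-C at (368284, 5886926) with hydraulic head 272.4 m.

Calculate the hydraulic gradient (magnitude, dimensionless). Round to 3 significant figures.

0.00416

∂h/∂x = (271.3 − 272.5) / (368574 − 368284) = -0.004138
∂h/∂y = (272.4 − 272.5) / (5886926 − 5887166) = +0.0004167
|∇h| = √(-0.004138² + 0.0004167²) = 0.004159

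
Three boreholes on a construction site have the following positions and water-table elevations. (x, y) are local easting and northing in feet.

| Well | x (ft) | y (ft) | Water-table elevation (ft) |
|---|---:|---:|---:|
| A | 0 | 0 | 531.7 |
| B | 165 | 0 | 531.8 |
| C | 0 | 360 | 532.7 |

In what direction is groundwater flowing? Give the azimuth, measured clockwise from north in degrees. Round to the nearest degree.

192°

∂h/∂x = (531.8 − 531.7) / (165 − 0) = +0.0006061
∂h/∂y = (532.7 − 531.7) / (360 − 0) = +0.002778
Flow direction (−∇h) has components (-0.0006061 E, -0.002778 N).
Azimuth = atan2(E, N) = atan2(-0.0006061, -0.002778) = 192.3° ≈ 192°.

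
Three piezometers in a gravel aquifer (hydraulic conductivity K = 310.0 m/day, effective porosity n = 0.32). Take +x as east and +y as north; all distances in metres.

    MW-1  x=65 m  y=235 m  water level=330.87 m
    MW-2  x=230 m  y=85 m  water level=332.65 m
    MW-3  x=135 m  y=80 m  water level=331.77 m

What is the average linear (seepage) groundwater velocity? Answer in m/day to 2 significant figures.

Differences from MW-1: to MW-2 (Δx, Δy, Δh) = (165, -150, +1.78); to MW-3 = (70, -155, +0.90).
Solve a·Δx + b·Δy = Δh: det = 165·(-155) − 70·(-150) = -15075.
∂h/∂x = [(+1.78)·(-155) − (+0.90)·(-150)] / -15075 = +0.009347
∂h/∂y = [165·(+0.90) − 70·(+1.78)] / -15075 = -0.001585
|∇h| = √(0.009347² + -0.001585²) = 0.00948
Seepage velocity v = K·i/n = 310.0 × 0.00948 / 0.32 = 9.184 m/day.

9.2 m/day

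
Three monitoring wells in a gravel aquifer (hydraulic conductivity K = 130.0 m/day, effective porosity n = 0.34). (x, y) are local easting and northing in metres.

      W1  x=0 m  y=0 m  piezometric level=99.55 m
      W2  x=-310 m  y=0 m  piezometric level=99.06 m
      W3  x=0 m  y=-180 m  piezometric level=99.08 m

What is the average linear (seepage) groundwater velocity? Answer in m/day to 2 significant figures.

∂h/∂x = (99.06 − 99.55) / (-310 − 0) = +0.001581
∂h/∂y = (99.08 − 99.55) / (-180 − 0) = +0.002611
|∇h| = √(0.001581² + 0.002611²) = 0.003052
Seepage velocity v = K·i/n = 130.0 × 0.003052 / 0.34 = 1.167 m/day.

1.2 m/day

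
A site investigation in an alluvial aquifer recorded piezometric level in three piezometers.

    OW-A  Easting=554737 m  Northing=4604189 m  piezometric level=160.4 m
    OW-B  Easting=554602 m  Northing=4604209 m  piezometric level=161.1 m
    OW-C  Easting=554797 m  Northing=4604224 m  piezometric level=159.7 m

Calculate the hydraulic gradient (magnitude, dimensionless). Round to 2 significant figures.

0.011

Taking OW-A as reference: OW-B−OW-A = (-135, 20, +0.7); OW-C−OW-A = (60, 35, -0.7).
Solve a·Δx + b·Δy = Δh: det = (-135)·35 − 60·20 = -5925.
∂h/∂x = [(+0.7)·35 − (-0.7)·20] / -5925 = -0.006498
∂h/∂y = [(-135)·(-0.7) − 60·(+0.7)] / -5925 = -0.008861
|∇h| = √(-0.006498² + -0.008861²) = 0.01099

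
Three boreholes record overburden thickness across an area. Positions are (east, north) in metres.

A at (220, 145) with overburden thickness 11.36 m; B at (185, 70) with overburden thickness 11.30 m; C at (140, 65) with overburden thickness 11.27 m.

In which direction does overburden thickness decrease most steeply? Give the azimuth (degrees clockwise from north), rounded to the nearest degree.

Taking A as reference: B−A = (-35, -75, -0.06); C−A = (-80, -80, -0.09).
Determinant of the coordinate differences = (-35)·(-80) − (-80)·(-75) = -3200.
∂d/∂x = [(-0.06)·(-80) − (-0.09)·(-75)] / -3200 = +0.0006094
∂d/∂y = [(-35)·(-0.09) − (-80)·(-0.06)] / -3200 = +0.0005156
Steepest decrease is along −∇f: components (-0.0006094 E, -0.0005156 N).
Azimuth = atan2(-0.0006094, -0.0005156) = 229.8° ≈ 230°.

230°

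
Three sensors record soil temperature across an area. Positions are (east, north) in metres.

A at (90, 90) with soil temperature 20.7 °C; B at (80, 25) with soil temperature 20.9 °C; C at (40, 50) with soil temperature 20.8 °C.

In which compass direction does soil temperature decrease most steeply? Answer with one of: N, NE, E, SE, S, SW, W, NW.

N

Taking A as reference: B−A = (-10, -65, +0.2); C−A = (-50, -40, +0.1).
Solve a·Δx + b·Δy = ΔT: det = (-10)·(-40) − (-50)·(-65) = -2850.
∂T/∂x = [(+0.2)·(-40) − (+0.1)·(-65)] / -2850 = +0.0005263
∂T/∂y = [(-10)·(+0.1) − (-50)·(+0.2)] / -2850 = -0.003158
Steepest decrease is along −∇f = (-0.0005263 E, +0.003158 N) → north.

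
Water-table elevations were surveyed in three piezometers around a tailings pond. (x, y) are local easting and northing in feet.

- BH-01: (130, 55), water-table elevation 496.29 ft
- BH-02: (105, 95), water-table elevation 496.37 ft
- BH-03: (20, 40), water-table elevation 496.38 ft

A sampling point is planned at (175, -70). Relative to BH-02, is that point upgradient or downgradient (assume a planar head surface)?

downgradient

Three-point gradient (reference BH-01): Δ to BH-02 = (-25, 40, +0.08), Δ to BH-03 = (-110, -15, +0.09).
∂h/∂x = -0.001005, ∂h/∂y = +0.001372 (det = 4775).
Head at (175, -70) = 496.29 + (-0.001005)·(45) + (+0.001372)·(-125) = 496.07 ft.
That is lower than the 496.37 ft at BH-02, so the point is downgradient.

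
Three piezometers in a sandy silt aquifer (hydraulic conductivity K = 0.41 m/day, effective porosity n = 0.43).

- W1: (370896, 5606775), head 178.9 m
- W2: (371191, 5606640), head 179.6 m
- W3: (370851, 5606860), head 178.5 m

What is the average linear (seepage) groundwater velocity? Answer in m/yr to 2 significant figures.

Differences from W1: to W2 (Δx, Δy, Δh) = (295, -135, +0.7); to W3 = (-45, 85, -0.4).
Determinant of the coordinate differences = 295·85 − (-45)·(-135) = 19000.
∂h/∂x = [(+0.7)·85 − (-0.4)·(-135)] / 19000 = +0.0002895
∂h/∂y = [295·(-0.4) − (-45)·(+0.7)] / 19000 = -0.004553
|∇h| = √(0.0002895² + -0.004553²) = 0.004562
Seepage velocity v = K·i/n = 0.41 × 0.004562 / 0.43 = 0.00435 m/day = 1.589 m/yr.

1.6 m/yr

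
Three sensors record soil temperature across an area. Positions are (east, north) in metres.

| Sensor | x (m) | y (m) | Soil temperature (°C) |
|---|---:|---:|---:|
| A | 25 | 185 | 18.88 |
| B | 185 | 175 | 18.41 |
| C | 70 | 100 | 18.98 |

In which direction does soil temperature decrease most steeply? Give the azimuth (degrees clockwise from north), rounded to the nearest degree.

048°

Differences from A: to B (Δx, Δy, Δh) = (160, -10, -0.47); to C = (45, -85, +0.10).
Determinant of the coordinate differences = 160·(-85) − 45·(-10) = -13150.
∂T/∂x = [(-0.47)·(-85) − (+0.10)·(-10)] / -13150 = -0.003114
∂T/∂y = [160·(+0.10) − 45·(-0.47)] / -13150 = -0.002825
Steepest decrease is along −∇f: components (+0.003114 E, +0.002825 N).
Azimuth = atan2(+0.003114, +0.002825) = 47.8° ≈ 048°.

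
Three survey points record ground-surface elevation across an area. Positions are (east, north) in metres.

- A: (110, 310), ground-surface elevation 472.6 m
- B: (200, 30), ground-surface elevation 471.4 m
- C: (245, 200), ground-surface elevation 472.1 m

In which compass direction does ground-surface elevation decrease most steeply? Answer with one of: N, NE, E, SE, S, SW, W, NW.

Differences from A: to B (Δx, Δy, Δh) = (90, -280, -1.2); to C = (135, -110, -0.5).
Determinant of the coordinate differences = 90·(-110) − 135·(-280) = 27900.
∂z/∂x = [(-1.2)·(-110) − (-0.5)·(-280)] / 27900 = -0.0002867
∂z/∂y = [90·(-0.5) − 135·(-1.2)] / 27900 = +0.004194
Steepest decrease is along −∇f = (+0.0002867 E, -0.004194 N) → south.

S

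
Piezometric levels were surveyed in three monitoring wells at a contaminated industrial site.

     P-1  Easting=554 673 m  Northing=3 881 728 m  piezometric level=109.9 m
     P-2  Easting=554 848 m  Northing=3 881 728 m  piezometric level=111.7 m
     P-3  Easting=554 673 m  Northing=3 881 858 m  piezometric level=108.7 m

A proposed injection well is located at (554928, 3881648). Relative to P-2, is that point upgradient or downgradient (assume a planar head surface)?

upgradient

∂h/∂x = (111.7 − 109.9) / (554848 − 554673) = +0.01029
∂h/∂y = (108.7 − 109.9) / (3881858 − 3881728) = -0.009231
Head at (554928, 3881648) = 109.9 + (+0.01029)·(255) + (-0.009231)·(-80) = 113.26 m.
That is higher than the 111.7 m at P-2, so the point is upgradient.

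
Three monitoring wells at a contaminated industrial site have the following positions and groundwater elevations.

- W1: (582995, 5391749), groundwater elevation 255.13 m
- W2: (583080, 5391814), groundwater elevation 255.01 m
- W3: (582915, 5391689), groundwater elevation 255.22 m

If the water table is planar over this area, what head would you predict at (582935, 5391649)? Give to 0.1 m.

256.3 m

Differences from W1: to W2 (Δx, Δy, Δh) = (85, 65, -0.12); to W3 = (-80, -60, +0.09).
Determinant of the coordinate differences = 85·(-60) − (-80)·65 = 100.
∂h/∂x = [(-0.12)·(-60) − (+0.09)·65] / 100 = +0.01350
∂h/∂y = [85·(+0.09) − (-80)·(-0.12)] / 100 = -0.01950
h(582935, 5391649) = 255.13 + (+0.01350)·(-60) + (-0.01950)·(-100) = 255.13 -0.810 +1.950 = 256.270 m.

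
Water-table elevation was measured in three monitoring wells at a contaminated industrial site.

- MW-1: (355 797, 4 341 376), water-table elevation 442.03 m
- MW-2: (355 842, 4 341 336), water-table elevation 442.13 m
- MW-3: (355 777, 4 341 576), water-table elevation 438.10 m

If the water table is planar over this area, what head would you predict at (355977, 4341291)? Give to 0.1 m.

440.8 m

Differences from MW-1: to MW-2 (Δx, Δy, Δh) = (45, -40, +0.10); to MW-3 = (-20, 200, -3.93).
Solve a·Δx + b·Δy = Δh: det = 45·200 − (-20)·(-40) = 8200.
∂h/∂x = [(+0.10)·200 − (-3.93)·(-40)] / 8200 = -0.01673
∂h/∂y = [45·(-3.93) − (-20)·(+0.10)] / 8200 = -0.02132
h(355977, 4341291) = 442.03 + (-0.01673)·(180) + (-0.02132)·(-85) = 442.03 -3.012 +1.812 = 440.831 m.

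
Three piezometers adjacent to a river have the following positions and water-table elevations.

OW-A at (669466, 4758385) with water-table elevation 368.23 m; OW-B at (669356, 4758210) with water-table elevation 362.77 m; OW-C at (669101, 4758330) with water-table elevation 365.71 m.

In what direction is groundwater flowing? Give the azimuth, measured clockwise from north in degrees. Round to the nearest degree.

185°

Differences from OW-A: to OW-B (Δx, Δy, Δh) = (-110, -175, -5.46); to OW-C = (-365, -55, -2.52).
Solve a·Δx + b·Δy = Δh: det = (-110)·(-55) − (-365)·(-175) = -57825.
∂h/∂x = [(-5.46)·(-55) − (-2.52)·(-175)] / -57825 = +0.002433
∂h/∂y = [(-110)·(-2.52) − (-365)·(-5.46)] / -57825 = +0.02967
Flow direction (−∇h) has components (-0.002433 E, -0.02967 N).
Azimuth = atan2(E, N) = atan2(-0.002433, -0.02967) = 184.7° ≈ 185°.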